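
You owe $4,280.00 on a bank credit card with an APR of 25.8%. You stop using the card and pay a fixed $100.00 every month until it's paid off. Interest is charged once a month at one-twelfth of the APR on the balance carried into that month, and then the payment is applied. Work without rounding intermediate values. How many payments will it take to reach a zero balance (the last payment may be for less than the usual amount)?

119 payments

Monthly rate r = 25.8%/12 = 2.15% = 0.0215.
Recurrence: B ← B·(1+r) − $100.00.
Month 1: interest $92.02; balance after payment $4,272.02.
Month 2: interest $91.85; balance after payment $4,263.87.
Closed form: n = −ln(1 − rB₀/P)/ln(1+r) = −ln(0.0798)/ln(1.0215) ≈ 118.852, so the balance reaches zero during payment 119.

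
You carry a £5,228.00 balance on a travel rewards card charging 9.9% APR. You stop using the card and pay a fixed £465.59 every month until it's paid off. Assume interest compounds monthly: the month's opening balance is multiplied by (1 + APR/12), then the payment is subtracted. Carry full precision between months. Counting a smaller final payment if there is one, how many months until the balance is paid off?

Monthly rate r = 9.9%/12 = 0.825% = 0.00825.
Recurrence: B ← B·(1+r) − £465.59.
Month 1: interest £43.13; balance after payment £4,805.54.
Month 2: interest £39.65; balance after payment £4,379.60.
Closed form: n = −ln(1 − rB₀/P)/ln(1+r) = −ln(0.90736)/ln(1.00825) ≈ 11.832, so the balance reaches zero during payment 12.

12 payments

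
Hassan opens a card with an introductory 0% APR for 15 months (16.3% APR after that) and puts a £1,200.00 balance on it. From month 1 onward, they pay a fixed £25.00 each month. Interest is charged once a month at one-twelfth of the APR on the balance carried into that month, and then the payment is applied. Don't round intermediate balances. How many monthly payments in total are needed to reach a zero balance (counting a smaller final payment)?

Promo months 1–15 at r₀ = 0%/12 = 0; months 16+ at r₁ = 16.3%/12 = 0.0135833.
After month 15 (no interest yet): B = £1,200.00 − 15·£25.00 = £825.00.
Then at r₁ with £25.00/mo: n₂ = −ln(1 − r₁·B/P)/ln(1+r₁) ≈ 44.08 → 45 more payments.

60 payments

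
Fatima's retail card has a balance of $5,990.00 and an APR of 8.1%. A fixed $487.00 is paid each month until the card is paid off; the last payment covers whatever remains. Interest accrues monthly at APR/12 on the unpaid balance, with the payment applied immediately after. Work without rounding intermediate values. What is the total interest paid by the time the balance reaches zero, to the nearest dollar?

$285

Monthly rate r = 8.1%/12 = 0.675% = 0.00675.
Payoff takes n = ⌈−ln(1 − rB₀/P)/ln(1+r)⌉ = ⌈12.884⌉ = 13 payments; the last is $430.59.
Total paid = 12·$487.00 + $430.59 = $6,274.59.
Total interest = total paid − principal = $6,274.59 − $5,990.00 = $284.59.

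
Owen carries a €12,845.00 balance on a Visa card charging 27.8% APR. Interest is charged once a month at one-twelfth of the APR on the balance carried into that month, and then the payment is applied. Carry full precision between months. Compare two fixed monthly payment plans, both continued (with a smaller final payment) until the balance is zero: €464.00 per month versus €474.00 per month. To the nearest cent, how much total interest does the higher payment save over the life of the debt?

Monthly rate r = 27.8%/12 = 2.31667% = 0.0231667.
At €464.00/mo: n = ⌈−ln(1 − rB₀/P)/ln(1+r)⌉ = 45 payments (last €358.31); total interest = total paid − €12,845.00 = €7,929.31.
At €474.00/mo: 44 payments (last €73.42); total interest €7,610.42.
Interest saved = €7,929.31 − €7,610.42 = €318.89.

€318.89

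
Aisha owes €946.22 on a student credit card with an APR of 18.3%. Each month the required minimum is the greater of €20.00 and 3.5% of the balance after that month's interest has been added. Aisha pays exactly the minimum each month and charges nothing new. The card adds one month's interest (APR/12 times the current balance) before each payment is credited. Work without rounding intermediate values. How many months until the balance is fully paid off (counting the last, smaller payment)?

63 months

Monthly rate r = 18.3%/12 = 1.525% = 0.01525.
While 3.5% of the post-interest balance exceeds €20.00, each month B ← (B·(1+r))·(1 − 0.035), i.e. B shrinks by the factor (1+r)·0.965 = 0.97972.
This holds for months 1–26. Entering month 27 the balance is €555.39; 3.5% of the post-interest balance is now below €20.00, so the flat €20.00 minimum applies from here.
From month 27 a fixed €20.00 at rate r clears €555.39 in 37 more payments. Total: 26 + 37 = 63 months.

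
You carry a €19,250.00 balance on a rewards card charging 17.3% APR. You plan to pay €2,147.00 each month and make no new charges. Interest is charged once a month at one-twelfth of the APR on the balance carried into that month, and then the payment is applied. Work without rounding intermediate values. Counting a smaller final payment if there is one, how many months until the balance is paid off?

Monthly rate r = 17.3%/12 = 1.44167% = 0.0144167.
Recurrence: B ← B·(1+r) − €2,147.00.
Month 1: interest €277.52; balance after payment €17,380.52.
Month 2: interest €250.57; balance after payment €15,484.09.
Closed form: n = −ln(1 − rB₀/P)/ln(1+r) = −ln(0.87074)/ln(1.01442) ≈ 9.670, so the balance reaches zero during payment 10.

10 months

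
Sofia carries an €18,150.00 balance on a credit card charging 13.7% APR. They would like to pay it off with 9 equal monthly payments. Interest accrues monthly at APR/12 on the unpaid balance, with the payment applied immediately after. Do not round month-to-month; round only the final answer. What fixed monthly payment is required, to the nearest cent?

Monthly rate r = 13.7%/12 = 1.14167% = 0.0114167.
Level-payment amortization: P = B₀·r / (1 − (1+r)^(−n)) = 18150.00·0.0114167 / (1 − 1.01142^(−9)).
Denominator 1 − (1+r)^(−9) = 0.0971220498.
P = 207.212 / 0.0971220498 ≈ 2133.53.

€2,133.53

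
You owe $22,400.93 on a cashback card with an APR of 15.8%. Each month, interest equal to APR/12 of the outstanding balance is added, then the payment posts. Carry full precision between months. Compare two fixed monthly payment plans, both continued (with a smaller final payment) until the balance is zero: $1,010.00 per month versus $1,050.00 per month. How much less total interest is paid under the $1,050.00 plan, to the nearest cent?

Monthly rate r = 15.8%/12 = 1.31667% = 0.0131667.
At $1,010.00/mo: n = ⌈−ln(1 − rB₀/P)/ln(1+r)⌉ = 27 payments (last $406.78); total interest = total paid − $22,400.93 = $4,265.85.
At $1,050.00/mo: 26 payments (last $220.85); total interest $4,069.92.
Interest saved = $4,265.85 − $4,069.92 = $195.93.

$195.93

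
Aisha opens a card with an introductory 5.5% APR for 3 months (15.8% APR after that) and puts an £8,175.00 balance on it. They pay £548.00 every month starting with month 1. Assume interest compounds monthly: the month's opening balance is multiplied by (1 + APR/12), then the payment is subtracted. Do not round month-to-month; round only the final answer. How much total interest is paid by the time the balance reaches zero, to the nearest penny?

£746.63

Promo months 1–3 at r₀ = 5.5%/12 = 0.00458333; months 4+ at r₁ = 15.8%/12 = 0.0131667.
After month 3: iterate B ← B·(1+r₀) − £548.00 for 3 months → £6,636.38.
Then at r₁ with £548.00/mo: n₂ = −ln(1 − r₁·B/P)/ln(1+r₁) ≈ 13.28 → 14 more payments.
Total paid = 16·£548.00 + £153.63 = £8,921.63; interest = £8,921.63 − £8,175.00 = £746.63.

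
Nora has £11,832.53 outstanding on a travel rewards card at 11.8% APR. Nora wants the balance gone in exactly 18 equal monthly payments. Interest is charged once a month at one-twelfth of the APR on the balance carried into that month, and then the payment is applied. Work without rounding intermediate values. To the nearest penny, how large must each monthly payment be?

£720.47

Monthly rate r = 11.8%/12 = 0.983333% = 0.00983333.
Level-payment amortization: P = B₀·r / (1 − (1+r)^(−n)) = 11832.53·0.00983333 / (1 − 1.00983^(−18)).
Denominator 1 − (1+r)^(−18) = 0.161495569.
P = 116.353 / 0.161495569 ≈ 720.47.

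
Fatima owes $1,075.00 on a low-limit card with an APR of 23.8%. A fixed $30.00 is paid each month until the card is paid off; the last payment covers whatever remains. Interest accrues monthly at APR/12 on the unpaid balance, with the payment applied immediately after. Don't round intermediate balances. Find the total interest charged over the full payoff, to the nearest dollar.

Monthly rate r = 23.8%/12 = 1.98333% = 0.0198333.
Payoff takes n = ⌈−ln(1 − rB₀/P)/ln(1+r)⌉ = ⌈63.153⌉ = 64 payments; the last is $4.62.
Total paid = 63·$30.00 + $4.62 = $1,894.62.
Total interest = total paid − principal = $1,894.62 − $1,075.00 = $819.62.

$820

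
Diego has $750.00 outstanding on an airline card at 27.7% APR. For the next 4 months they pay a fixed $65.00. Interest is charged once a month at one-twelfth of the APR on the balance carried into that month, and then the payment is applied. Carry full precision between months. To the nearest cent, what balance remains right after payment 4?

$552.54

Monthly rate r = 27.7%/12 = 2.30833% = 0.0230833.
Each month: B ← B·(1+r) − $65.00.
Month 1: interest $17.31; balance after payment $702.31.
Month 2: interest $16.21; balance after payment $653.52.
Month 3: interest $15.09; balance after payment $603.61.
Month 4: interest $13.93; balance after payment $552.54.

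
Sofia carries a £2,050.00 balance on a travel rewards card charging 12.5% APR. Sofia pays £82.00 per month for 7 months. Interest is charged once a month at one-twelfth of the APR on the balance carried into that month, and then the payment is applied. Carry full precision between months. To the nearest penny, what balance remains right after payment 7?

Monthly rate r = 12.5%/12 = 1.04167% = 0.0104167.
Each month: B ← B·(1+r) − £82.00.
Month 1: interest £21.35; balance after payment £1,989.35.
Month 2: interest £20.72; balance after payment £1,928.08.
Month 3: interest £20.08; balance after payment £1,866.16.
Month 4: interest £19.44; balance after payment £1,803.60.
Month 5: interest £18.79; balance after payment £1,740.39.
Month 6: interest £18.13; balance after payment £1,676.52.
Month 7: interest £17.46; balance after payment £1,611.98.

£1,611.98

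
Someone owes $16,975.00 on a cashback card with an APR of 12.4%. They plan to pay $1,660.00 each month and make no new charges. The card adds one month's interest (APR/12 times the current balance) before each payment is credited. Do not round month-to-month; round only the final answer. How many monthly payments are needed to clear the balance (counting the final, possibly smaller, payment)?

11 months

Monthly rate r = 12.4%/12 = 1.03333% = 0.0103333.
Recurrence: B ← B·(1+r) − $1,660.00.
Month 1: interest $175.41; balance after payment $15,490.41.
Month 2: interest $160.07; balance after payment $13,990.48.
Closed form: n = −ln(1 − rB₀/P)/ln(1+r) = −ln(0.89433)/ln(1.01033) ≈ 10.863, so the balance reaches zero during payment 11.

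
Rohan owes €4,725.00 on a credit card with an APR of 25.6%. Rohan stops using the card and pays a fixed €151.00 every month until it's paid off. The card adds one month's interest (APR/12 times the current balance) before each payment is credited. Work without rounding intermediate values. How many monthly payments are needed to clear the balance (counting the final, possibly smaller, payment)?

53 payments

Monthly rate r = 25.6%/12 = 2.13333% = 0.0213333.
Recurrence: B ← B·(1+r) − €151.00.
Month 1: interest €100.80; balance after payment €4,674.80.
Month 2: interest €99.73; balance after payment €4,623.53.
Closed form: n = −ln(1 − rB₀/P)/ln(1+r) = −ln(0.33245)/ln(1.02133) ≈ 52.170, so the balance reaches zero during payment 53.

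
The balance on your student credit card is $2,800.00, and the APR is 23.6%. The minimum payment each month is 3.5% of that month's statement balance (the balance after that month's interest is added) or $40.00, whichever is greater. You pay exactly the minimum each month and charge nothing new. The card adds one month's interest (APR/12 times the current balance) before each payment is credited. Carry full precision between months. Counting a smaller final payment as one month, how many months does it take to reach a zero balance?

98 months

Monthly rate r = 23.6%/12 = 1.96667% = 0.0196667.
While 3.5% of the post-interest balance exceeds $40.00, each month B ← (B·(1+r))·(1 − 0.035), i.e. B shrinks by the factor (1+r)·0.965 = 0.98398.
This holds for months 1–57. Entering month 58 the balance is $1,115.15; 3.5% of the post-interest balance is now below $40.00, so the flat $40.00 minimum applies from here.
From month 58 a fixed $40.00 at rate r clears $1,115.15 in 41 more payments. Total: 57 + 41 = 98 months.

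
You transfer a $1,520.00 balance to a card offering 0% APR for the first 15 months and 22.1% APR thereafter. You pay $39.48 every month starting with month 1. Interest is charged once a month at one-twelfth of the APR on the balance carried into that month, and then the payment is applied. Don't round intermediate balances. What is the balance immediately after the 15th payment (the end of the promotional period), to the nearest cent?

Promo months 1–15 at r₀ = 0%/12 = 0; months 16+ at r₁ = 22.1%/12 = 0.0184167.
After month 15 (no interest yet): B = $1,520.00 − 15·$39.48 = $927.80.

$927.80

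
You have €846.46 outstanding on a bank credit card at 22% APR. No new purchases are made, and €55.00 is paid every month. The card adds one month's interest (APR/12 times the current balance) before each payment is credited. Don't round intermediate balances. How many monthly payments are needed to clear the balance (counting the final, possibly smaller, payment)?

19 payments

Monthly rate r = 22%/12 = 1.83333% = 0.0183333.
Recurrence: B ← B·(1+r) − €55.00.
Month 1: interest €15.52; balance after payment €806.98.
Month 2: interest €14.79; balance after payment €766.77.
Closed form: n = −ln(1 − rB₀/P)/ln(1+r) = −ln(0.71785)/ln(1.01833) ≈ 18.247, so the balance reaches zero during payment 19.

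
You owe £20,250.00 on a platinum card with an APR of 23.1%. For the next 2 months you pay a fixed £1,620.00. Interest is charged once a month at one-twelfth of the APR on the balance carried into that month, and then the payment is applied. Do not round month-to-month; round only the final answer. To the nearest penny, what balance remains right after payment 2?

£17,765.94

Monthly rate r = 23.1%/12 = 1.925% = 0.01925.
Each month: B ← B·(1+r) − £1,620.00.
Month 1: interest £389.81; balance after payment £19,019.81.
Month 2: interest £366.13; balance after payment £17,765.94.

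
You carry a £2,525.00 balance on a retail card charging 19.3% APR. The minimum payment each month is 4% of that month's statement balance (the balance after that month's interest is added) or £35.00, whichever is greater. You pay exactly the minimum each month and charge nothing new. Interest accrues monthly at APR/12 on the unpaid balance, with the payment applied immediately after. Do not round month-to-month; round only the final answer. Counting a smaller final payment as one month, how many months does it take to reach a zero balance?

Monthly rate r = 19.3%/12 = 1.60833% = 0.0160833.
While 4% of the post-interest balance exceeds £35.00, each month B ← (B·(1+r))·(1 − 0.04), i.e. B shrinks by the factor (1+r)·0.96 = 0.97544.
This holds for months 1–44. Entering month 45 the balance is £845.45; 4% of the post-interest balance is now below £35.00, so the flat £35.00 minimum applies from here.
From month 45 a fixed £35.00 at rate r clears £845.45 in 31 more payments. Total: 44 + 31 = 75 months.

75 months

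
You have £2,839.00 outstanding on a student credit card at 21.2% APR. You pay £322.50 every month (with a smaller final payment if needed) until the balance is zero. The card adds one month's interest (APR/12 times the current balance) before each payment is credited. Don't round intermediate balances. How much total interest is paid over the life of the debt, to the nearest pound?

£275

Monthly rate r = 21.2%/12 = 1.76667% = 0.0176667.
Payoff takes n = ⌈−ln(1 − rB₀/P)/ln(1+r)⌉ = ⌈9.652⌉ = 10 payments; the last is £211.02.
Total paid = 9·£322.50 + £211.02 = £3,113.52.
Total interest = total paid − principal = £3,113.52 − £2,839.00 = £274.52.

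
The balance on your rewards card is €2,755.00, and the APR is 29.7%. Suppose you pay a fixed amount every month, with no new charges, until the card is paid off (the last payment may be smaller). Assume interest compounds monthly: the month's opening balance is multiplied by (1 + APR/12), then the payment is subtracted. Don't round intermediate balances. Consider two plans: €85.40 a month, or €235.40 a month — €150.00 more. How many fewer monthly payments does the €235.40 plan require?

Monthly rate r = 29.7%/12 = 2.475% = 0.02475.
At €85.40/mo: n = ⌈−ln(1 − rB₀/P)/ln(1+r)⌉ = 66 payments (last €43.83); total interest = total paid − €2,755.00 = €2,839.83.
At €235.40/mo: 14 payments (last €232.85); total interest €538.05.
Payments saved = 66 − 14 = 52.

52 fewer payments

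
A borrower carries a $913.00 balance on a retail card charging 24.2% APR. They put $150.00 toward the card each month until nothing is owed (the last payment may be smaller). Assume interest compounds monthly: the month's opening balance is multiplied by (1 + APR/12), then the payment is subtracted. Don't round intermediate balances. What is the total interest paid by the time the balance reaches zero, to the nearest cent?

Monthly rate r = 24.2%/12 = 2.01667% = 0.0201667.
Payoff takes n = ⌈−ln(1 − rB₀/P)/ln(1+r)⌉ = ⌈6.559⌉ = 7 payments; the last is $84.25.
Total paid = 6·$150.00 + $84.25 = $984.25.
Total interest = total paid − principal = $984.25 − $913.00 = $71.25.

$71.25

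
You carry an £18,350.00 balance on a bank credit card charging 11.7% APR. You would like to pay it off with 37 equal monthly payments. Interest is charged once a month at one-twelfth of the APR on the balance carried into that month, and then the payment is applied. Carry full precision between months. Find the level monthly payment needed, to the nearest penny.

£593.16

Monthly rate r = 11.7%/12 = 0.975% = 0.00975.
Level-payment amortization: P = B₀·r / (1 − (1+r)^(−n)) = 18350.00·0.00975 / (1 − 1.00975^(−37)).
Denominator 1 − (1+r)^(−37) = 0.301627529.
P = 178.912 / 0.301627529 ≈ 593.16.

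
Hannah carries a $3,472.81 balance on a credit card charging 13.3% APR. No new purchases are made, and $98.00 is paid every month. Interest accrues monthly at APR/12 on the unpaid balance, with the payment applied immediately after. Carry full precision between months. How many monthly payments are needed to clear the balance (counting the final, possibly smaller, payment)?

46 months

Monthly rate r = 13.3%/12 = 1.10833% = 0.0110833.
Recurrence: B ← B·(1+r) − $98.00.
Month 1: interest $38.49; balance after payment $3,413.30.
Month 2: interest $37.83; balance after payment $3,353.13.
Closed form: n = −ln(1 − rB₀/P)/ln(1+r) = −ln(0.60724)/ln(1.01108) ≈ 45.256, so the balance reaches zero during payment 46.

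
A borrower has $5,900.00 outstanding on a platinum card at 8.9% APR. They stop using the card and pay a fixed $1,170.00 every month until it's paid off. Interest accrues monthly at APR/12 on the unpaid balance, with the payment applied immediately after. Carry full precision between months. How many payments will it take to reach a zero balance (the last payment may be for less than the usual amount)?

6 payments

Monthly rate r = 8.9%/12 = 0.741667% = 0.00741667.
Recurrence: B ← B·(1+r) − $1,170.00.
Month 1: interest $43.76; balance after payment $4,773.76.
Month 2: interest $35.41; balance after payment $3,639.16.
Month 3: interest $26.99; balance after payment $2,496.15.
Month 4: interest $18.51; balance after payment $1,344.67.
Month 5: interest $9.97; balance after payment $184.64.
Month 6: interest $1.37; balance after payment $0.00.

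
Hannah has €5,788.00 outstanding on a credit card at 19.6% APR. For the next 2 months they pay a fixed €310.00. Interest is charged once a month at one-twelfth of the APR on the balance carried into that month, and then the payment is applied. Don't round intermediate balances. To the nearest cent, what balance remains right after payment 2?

€5,353.56

Monthly rate r = 19.6%/12 = 1.63333% = 0.0163333.
Each month: B ← B·(1+r) − €310.00.
Month 1: interest €94.54; balance after payment €5,572.54.
Month 2: interest €91.02; balance after payment €5,353.56.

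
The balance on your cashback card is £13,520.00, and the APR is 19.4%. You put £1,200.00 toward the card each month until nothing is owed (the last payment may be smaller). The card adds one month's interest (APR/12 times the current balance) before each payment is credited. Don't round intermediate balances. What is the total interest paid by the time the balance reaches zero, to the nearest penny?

Monthly rate r = 19.4%/12 = 1.61667% = 0.0161667.
Payoff takes n = ⌈−ln(1 − rB₀/P)/ln(1+r)⌉ = ⌈12.538⌉ = 13 payments; the last is £647.46.
Total paid = 12·£1,200.00 + £647.46 = £15,047.46.
Total interest = total paid − principal = £15,047.46 − £13,520.00 = £1,527.46.

£1,527.46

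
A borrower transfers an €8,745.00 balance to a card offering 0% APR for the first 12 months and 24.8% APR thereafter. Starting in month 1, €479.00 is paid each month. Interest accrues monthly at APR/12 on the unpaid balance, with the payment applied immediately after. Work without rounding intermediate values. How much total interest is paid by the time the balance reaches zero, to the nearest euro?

€246

Promo months 1–12 at r₀ = 0%/12 = 0; months 13+ at r₁ = 24.8%/12 = 0.0206667.
After month 12 (no interest yet): B = €8,745.00 − 12·€479.00 = €2,997.00.
Then at r₁ with €479.00/mo: n₂ = −ln(1 − r₁·B/P)/ln(1+r₁) ≈ 6.77 → 7 more payments.
Total paid = 18·€479.00 + €369.20 = €8,991.20; interest = €8,991.20 − €8,745.00 = €246.20.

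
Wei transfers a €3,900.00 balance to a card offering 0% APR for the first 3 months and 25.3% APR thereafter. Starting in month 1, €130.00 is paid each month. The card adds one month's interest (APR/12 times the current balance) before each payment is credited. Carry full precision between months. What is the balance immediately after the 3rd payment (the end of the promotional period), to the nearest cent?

€3,510.00

Promo months 1–3 at r₀ = 0%/12 = 0; months 4+ at r₁ = 25.3%/12 = 0.0210833.
After month 3 (no interest yet): B = €3,900.00 − 3·€130.00 = €3,510.00.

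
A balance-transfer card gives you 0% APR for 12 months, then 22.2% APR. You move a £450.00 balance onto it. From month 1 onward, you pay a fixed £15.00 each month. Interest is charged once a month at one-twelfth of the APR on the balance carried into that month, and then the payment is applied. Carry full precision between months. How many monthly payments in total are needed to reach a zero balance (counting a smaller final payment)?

35 months

Promo months 1–12 at r₀ = 0%/12 = 0; months 13+ at r₁ = 22.2%/12 = 0.0185.
After month 12 (no interest yet): B = £450.00 − 12·£15.00 = £270.00.
Then at r₁ with £15.00/mo: n₂ = −ln(1 − r₁·B/P)/ln(1+r₁) ≈ 22.09 → 23 more payments.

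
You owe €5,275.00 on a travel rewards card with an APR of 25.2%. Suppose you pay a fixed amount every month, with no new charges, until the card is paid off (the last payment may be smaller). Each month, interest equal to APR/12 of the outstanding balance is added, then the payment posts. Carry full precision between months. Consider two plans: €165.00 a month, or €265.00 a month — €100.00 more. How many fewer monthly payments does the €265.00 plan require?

Monthly rate r = 25.2%/12 = 2.1% = 0.021.
At €165.00/mo: n = ⌈−ln(1 − rB₀/P)/ln(1+r)⌉ = 54 payments (last €90.37); total interest = total paid − €5,275.00 = €3,560.37.
At €265.00/mo: 27 payments (last €12.51); total interest €1,627.51.
Payments saved = 54 − 27 = 27.

27 fewer payments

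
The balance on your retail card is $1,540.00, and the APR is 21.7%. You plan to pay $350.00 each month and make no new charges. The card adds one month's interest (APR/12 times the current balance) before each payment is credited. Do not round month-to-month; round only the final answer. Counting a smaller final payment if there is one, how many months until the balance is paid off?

Monthly rate r = 21.7%/12 = 1.80833% = 0.0180833.
Recurrence: B ← B·(1+r) − $350.00.
Month 1: interest $27.85; balance after payment $1,217.85.
Month 2: interest $22.02; balance after payment $889.87.
Month 3: interest $16.09; balance after payment $555.96.
Month 4: interest $10.05; balance after payment $216.02.
Month 5: interest $3.91; balance after payment $0.00.

5 payments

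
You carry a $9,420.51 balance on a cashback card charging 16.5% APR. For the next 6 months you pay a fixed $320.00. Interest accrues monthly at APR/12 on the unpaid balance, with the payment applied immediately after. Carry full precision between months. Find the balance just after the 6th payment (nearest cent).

$8,237.69

Monthly rate r = 16.5%/12 = 1.375% = 0.01375.
Each month: B ← B·(1+r) − $320.00.
Month 1: interest $129.53; balance after payment $9,230.04.
Month 2: interest $126.91; balance after payment $9,036.96.
Month 3: interest $124.26; balance after payment $8,841.21.
Month 4: interest $121.57; balance after payment $8,642.78.
Month 5: interest $118.84; balance after payment $8,441.62.
Month 6: interest $116.07; balance after payment $8,237.69.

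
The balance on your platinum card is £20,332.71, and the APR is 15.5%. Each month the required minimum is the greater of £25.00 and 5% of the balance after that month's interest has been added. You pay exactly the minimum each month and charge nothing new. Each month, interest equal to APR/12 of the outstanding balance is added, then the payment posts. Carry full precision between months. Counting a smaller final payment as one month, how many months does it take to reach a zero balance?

Monthly rate r = 15.5%/12 = 1.29167% = 0.0129167.
While 5% of the post-interest balance exceeds £25.00, each month B ← (B·(1+r))·(1 − 0.05), i.e. B shrinks by the factor (1+r)·0.95 = 0.96227.
This holds for months 1–97. Entering month 98 the balance is £487.57; 5% of the post-interest balance is now below £25.00, so the flat £25.00 minimum applies from here.
From month 98 a fixed £25.00 at rate r clears £487.57 in 23 more payments. Total: 97 + 23 = 120 months.

120 months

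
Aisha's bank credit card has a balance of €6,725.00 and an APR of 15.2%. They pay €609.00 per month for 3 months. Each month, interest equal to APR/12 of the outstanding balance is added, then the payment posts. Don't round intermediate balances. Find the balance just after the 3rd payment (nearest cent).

Monthly rate r = 15.2%/12 = 1.26667% = 0.0126667.
Each month: B ← B·(1+r) − €609.00.
Month 1: interest €85.18; balance after payment €6,201.18.
Month 2: interest €78.55; balance after payment €5,670.73.
Month 3: interest €71.83; balance after payment €5,133.56.

€5,133.56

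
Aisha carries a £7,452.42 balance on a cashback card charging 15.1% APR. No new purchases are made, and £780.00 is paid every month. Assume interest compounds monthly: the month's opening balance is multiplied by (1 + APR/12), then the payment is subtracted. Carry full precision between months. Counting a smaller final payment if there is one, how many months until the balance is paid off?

11 payments

Monthly rate r = 15.1%/12 = 1.25833% = 0.0125833.
Recurrence: B ← B·(1+r) − £780.00.
Month 1: interest £93.78; balance after payment £6,766.20.
Month 2: interest £85.14; balance after payment £6,071.34.
Closed form: n = −ln(1 − rB₀/P)/ln(1+r) = −ln(0.87977)/ln(1.01258) ≈ 10.243, so the balance reaches zero during payment 11.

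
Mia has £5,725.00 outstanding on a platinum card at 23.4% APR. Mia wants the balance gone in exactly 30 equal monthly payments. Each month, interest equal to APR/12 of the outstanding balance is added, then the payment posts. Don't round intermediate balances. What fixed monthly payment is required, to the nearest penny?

£253.87

Monthly rate r = 23.4%/12 = 1.95% = 0.0195.
Level-payment amortization: P = B₀·r / (1 − (1+r)^(−n)) = 5725.00·0.0195 / (1 − 1.0195^(−30)).
Denominator 1 − (1+r)^(−30) = 0.439748412.
P = 111.638 / 0.439748412 ≈ 253.87.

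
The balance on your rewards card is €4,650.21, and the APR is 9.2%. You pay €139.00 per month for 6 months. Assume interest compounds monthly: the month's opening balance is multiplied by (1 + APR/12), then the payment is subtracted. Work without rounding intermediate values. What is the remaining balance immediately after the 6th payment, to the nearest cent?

€4,018.11

Monthly rate r = 9.2%/12 = 0.766667% = 0.00766667.
Each month: B ← B·(1+r) − €139.00.
Month 1: interest €35.65; balance after payment €4,546.86.
Month 2: interest €34.86; balance after payment €4,442.72.
Month 3: interest €34.06; balance after payment €4,337.78.
Month 4: interest €33.26; balance after payment €4,232.04.
Month 5: interest €32.45; balance after payment €4,125.48.
Month 6: interest €31.63; balance after payment €4,018.11.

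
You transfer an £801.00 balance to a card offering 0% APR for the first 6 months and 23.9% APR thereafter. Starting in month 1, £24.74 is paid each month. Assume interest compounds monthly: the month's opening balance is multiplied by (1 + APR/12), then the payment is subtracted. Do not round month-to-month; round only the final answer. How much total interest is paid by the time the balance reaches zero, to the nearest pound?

Promo months 1–6 at r₀ = 0%/12 = 0; months 7+ at r₁ = 23.9%/12 = 0.0199167.
After month 6 (no interest yet): B = £801.00 − 6·£24.74 = £652.56.
Then at r₁ with £24.74/mo: n₂ = −ln(1 − r₁·B/P)/ln(1+r₁) ≈ 37.78 → 38 more payments.
Total paid = 43·£24.74 + £19.45 = £1,083.27; interest = £1,083.27 − £801.00 = £282.27.

£282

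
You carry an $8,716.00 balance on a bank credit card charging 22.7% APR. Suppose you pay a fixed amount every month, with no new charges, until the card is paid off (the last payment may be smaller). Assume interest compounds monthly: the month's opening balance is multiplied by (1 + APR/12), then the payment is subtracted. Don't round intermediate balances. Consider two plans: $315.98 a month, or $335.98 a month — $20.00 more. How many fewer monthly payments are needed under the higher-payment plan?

3 fewer payments

Monthly rate r = 22.7%/12 = 1.89167% = 0.0189167.
At $315.98/mo: n = ⌈−ln(1 − rB₀/P)/ln(1+r)⌉ = 40 payments (last $116.40); total interest = total paid − $8,716.00 = $3,723.62.
At $335.98/mo: 37 payments (last $2.73); total interest $3,382.01.
Payments saved = 40 − 37 = 3.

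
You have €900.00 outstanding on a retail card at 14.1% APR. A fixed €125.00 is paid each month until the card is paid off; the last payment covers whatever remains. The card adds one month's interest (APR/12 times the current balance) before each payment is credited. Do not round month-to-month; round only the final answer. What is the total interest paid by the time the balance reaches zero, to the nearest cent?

Monthly rate r = 14.1%/12 = 1.175% = 0.01175.
Payoff takes n = ⌈−ln(1 − rB₀/P)/ln(1+r)⌉ = ⌈7.567⌉ = 8 payments; the last is €71.06.
Total paid = 7·€125.00 + €71.06 = €946.06.
Total interest = total paid − principal = €946.06 − €900.00 = €46.06.

€46.06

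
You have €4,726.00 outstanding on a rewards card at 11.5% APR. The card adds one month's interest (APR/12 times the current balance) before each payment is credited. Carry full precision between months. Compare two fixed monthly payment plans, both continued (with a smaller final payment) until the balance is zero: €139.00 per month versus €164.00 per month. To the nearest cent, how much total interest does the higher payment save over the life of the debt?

Monthly rate r = 11.5%/12 = 0.958333% = 0.00958333.
At €139.00/mo: n = ⌈−ln(1 − rB₀/P)/ln(1+r)⌉ = 42 payments (last €47.25); total interest = total paid − €4,726.00 = €1,020.25.
At €164.00/mo: 34 payments (last €145.30); total interest €831.30.
Interest saved = €1,020.25 − €831.30 = €188.95.

€188.95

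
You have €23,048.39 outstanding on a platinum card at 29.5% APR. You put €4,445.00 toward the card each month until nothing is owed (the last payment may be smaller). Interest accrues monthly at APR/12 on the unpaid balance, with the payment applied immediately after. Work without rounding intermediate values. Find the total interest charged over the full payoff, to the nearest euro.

€1,922

Monthly rate r = 29.5%/12 = 2.45833% = 0.0245833.
Payoff takes n = ⌈−ln(1 − rB₀/P)/ln(1+r)⌉ = ⌈5.615⌉ = 6 payments; the last is €2,745.12.
Total paid = 5·€4,445.00 + €2,745.12 = €24,970.12.
Total interest = total paid − principal = €24,970.12 − €23,048.39 = €1,921.73.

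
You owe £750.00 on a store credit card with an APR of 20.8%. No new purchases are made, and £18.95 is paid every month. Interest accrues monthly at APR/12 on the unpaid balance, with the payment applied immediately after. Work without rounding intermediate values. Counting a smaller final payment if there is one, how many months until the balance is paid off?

68 payments

Monthly rate r = 20.8%/12 = 1.73333% = 0.0173333.
Recurrence: B ← B·(1+r) − £18.95.
Month 1: interest £13.00; balance after payment £744.05.
Month 2: interest £12.90; balance after payment £738.00.
Closed form: n = −ln(1 − rB₀/P)/ln(1+r) = −ln(0.31398)/ln(1.01733) ≈ 67.409, so the balance reaches zero during payment 68.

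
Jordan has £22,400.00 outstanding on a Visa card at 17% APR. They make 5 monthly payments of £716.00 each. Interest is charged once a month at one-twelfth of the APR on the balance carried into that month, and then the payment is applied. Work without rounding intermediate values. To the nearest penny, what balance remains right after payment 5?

Monthly rate r = 17%/12 = 1.41667% = 0.0141667.
Each month: B ← B·(1+r) − £716.00.
Month 1: interest £317.33; balance after payment £22,001.33.
Month 2: interest £311.69; balance after payment £21,597.02.
Month 3: interest £305.96; balance after payment £21,186.98.
Month 4: interest £300.15; balance after payment £20,771.13.
Month 5: interest £294.26; balance after payment £20,349.38.

£20,349.38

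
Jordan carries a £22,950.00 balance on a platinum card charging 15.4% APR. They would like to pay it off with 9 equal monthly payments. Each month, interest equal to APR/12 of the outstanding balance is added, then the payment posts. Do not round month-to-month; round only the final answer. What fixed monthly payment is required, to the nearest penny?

Monthly rate r = 15.4%/12 = 1.28333% = 0.0128333.
Level-payment amortization: P = B₀·r / (1 − (1+r)^(−n)) = 22950.00·0.0128333 / (1 − 1.01283^(−9)).
Denominator 1 − (1+r)^(−9) = 0.108424499.
P = 294.525 / 0.108424499 ≈ 2716.41.

£2,716.41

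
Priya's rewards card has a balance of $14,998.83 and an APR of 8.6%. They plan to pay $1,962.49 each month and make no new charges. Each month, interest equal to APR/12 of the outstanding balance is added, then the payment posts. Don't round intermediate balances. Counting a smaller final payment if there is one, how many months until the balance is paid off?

8 months

Monthly rate r = 8.6%/12 = 0.716667% = 0.00716667.
Recurrence: B ← B·(1+r) − $1,962.49.
Month 1: interest $107.49; balance after payment $13,143.83.
Month 2: interest $94.20; balance after payment $11,275.54.
Closed form: n = −ln(1 − rB₀/P)/ln(1+r) = −ln(0.94523)/ln(1.00717) ≈ 7.888, so the balance reaches zero during payment 8.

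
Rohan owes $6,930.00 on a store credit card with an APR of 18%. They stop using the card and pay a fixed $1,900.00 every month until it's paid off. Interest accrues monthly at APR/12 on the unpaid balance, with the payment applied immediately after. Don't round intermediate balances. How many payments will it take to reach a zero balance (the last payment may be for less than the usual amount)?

Monthly rate r = 18%/12 = 1.5% = 0.015.
Recurrence: B ← B·(1+r) − $1,900.00.
Month 1: interest $103.95; balance after payment $5,133.95.
Month 2: interest $77.01; balance after payment $3,310.96.
Month 3: interest $49.66; balance after payment $1,460.62.
Month 4: interest $21.91; balance after payment $0.00.

4 payments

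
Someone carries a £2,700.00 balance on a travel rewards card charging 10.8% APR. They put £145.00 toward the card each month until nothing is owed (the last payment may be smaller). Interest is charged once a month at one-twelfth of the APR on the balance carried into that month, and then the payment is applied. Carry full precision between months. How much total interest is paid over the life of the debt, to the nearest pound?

Monthly rate r = 10.8%/12 = 0.9% = 0.009.
Payoff takes n = ⌈−ln(1 − rB₀/P)/ln(1+r)⌉ = ⌈20.472⌉ = 21 payments; the last is £68.63.
Total paid = 20·£145.00 + £68.63 = £2,968.63.
Total interest = total paid − principal = £2,968.63 − £2,700.00 = £268.63.

£269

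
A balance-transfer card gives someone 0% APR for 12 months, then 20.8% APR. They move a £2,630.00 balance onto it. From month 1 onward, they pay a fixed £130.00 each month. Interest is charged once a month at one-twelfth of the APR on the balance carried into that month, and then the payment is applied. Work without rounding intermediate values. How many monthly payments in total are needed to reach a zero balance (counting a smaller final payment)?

Promo months 1–12 at r₀ = 0%/12 = 0; months 13+ at r₁ = 20.8%/12 = 0.0173333.
After month 12 (no interest yet): B = £2,630.00 − 12·£130.00 = £1,070.00.
Then at r₁ with £130.00/mo: n₂ = −ln(1 − r₁·B/P)/ln(1+r₁) ≈ 8.96 → 9 more payments.

21 months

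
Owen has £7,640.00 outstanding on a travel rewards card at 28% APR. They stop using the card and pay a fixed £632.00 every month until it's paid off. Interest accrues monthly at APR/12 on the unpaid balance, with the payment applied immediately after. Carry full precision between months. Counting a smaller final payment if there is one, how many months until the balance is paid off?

Monthly rate r = 28%/12 = 2.33333% = 0.0233333.
Recurrence: B ← B·(1+r) − £632.00.
Month 1: interest £178.27; balance after payment £7,186.27.
Month 2: interest £167.68; balance after payment £6,721.95.
Closed form: n = −ln(1 − rB₀/P)/ln(1+r) = −ln(0.71793)/ln(1.02333) ≈ 14.367, so the balance reaches zero during payment 15.

15 payments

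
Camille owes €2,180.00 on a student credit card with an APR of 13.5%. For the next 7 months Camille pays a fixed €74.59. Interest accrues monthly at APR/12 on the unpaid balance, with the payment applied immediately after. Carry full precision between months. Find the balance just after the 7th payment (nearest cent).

€1,817.49

Monthly rate r = 13.5%/12 = 1.125% = 0.01125.
Each month: B ← B·(1+r) − €74.59.
Month 1: interest €24.52; balance after payment €2,129.93.
Month 2: interest €23.96; balance after payment €2,079.31.
Month 3: interest €23.39; balance after payment €2,028.11.
Month 4: interest €22.82; balance after payment €1,976.34.
Month 5: interest €22.23; balance after payment €1,923.98.
Month 6: interest €21.64; balance after payment €1,871.03.
Month 7: interest €21.05; balance after payment €1,817.49.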